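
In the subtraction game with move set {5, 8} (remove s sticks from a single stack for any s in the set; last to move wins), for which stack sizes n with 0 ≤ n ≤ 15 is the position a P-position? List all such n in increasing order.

Compute g(0), g(1), … for moves {5, 8}:
k:     0  1  2  3  4  5  6  7  8  9 10 11 12 13 14 15
g(k):  0  0  0  0  0  1  1  1  1  1  2  2  2  0  0  0
The P-positions (g = 0) in 0..15 are 0, 1, 2, 3, 4, 13, 14, 15.

0, 1, 2, 3, 4, 13, 14, 15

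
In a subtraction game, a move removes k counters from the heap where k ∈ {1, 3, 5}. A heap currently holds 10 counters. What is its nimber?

0

Grundy values for subtraction set {1, 3, 5}:
g(0) = mex{} = 0
g(1) = mex{0} = 1
g(2) = mex{1} = 0
g(3) = mex{0} = 1
g(4) = mex{1} = 0
g(5) = mex{0} = 1
g(6) = mex{1} = 0
g(7) = mex{0} = 1
g(8) = mex{1} = 0
g(9) = mex{0} = 1
g(10) = mex{1} = 0
So g(10) = 0.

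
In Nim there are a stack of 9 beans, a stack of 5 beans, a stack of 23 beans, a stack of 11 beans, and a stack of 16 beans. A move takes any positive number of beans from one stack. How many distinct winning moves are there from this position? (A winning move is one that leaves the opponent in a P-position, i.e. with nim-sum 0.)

0

Nim-sum: 9 XOR 5 XOR 23 XOR 11 XOR 16 = 0.
The nim-sum is already 0, so every move leaves a nonzero nim-sum — there are no winning moves.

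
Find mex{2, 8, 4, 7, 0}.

0 is in the set but 1 is not, so the mex is 1.

1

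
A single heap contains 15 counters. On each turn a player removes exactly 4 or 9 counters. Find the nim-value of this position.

0

Compute g(0), g(1), … for moves {4, 9}:
k:     0  1  2  3  4  5  6  7  8  9 10 11 12 13 14 15
g(k):  0  0  0  0  1  1  1  1  0  2  2  2  1  0  0  0
So g(15) = 0.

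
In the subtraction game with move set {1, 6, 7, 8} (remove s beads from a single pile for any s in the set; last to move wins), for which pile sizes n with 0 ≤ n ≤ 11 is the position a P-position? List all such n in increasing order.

0, 2, 4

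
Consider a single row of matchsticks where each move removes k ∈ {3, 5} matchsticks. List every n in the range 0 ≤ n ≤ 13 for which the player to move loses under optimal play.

0, 1, 2, 8, 9, 10

Compute g(0), g(1), … for moves {3, 5}:
g(0) = mex{} = 0
g(1) = mex{} = 0
g(2) = mex{} = 0
g(3) = mex{0} = 1
g(4) = mex{0} = 1
g(5) = mex{0} = 1
g(6) = mex{0,1} = 2
g(7) = mex{0,1} = 2
g(8) = mex{1} = 0
g(9) = mex{1,2} = 0
g(10) = mex{1,2} = 0
g(11) = mex{0,2} = 1
g(12) = mex{0,2} = 1
g(13) = mex{0} = 1
The P-positions (g = 0) in 0..13 are 0, 1, 2, 8, 9, 10.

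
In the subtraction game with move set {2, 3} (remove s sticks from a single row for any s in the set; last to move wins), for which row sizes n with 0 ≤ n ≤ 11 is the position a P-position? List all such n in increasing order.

0, 1, 5, 6, 10, 11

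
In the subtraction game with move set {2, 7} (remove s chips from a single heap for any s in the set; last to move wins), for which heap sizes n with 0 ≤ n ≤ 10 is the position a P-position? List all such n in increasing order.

0, 1, 4, 5, 9, 10

Build the Grundy sequence with g(k) = mex{g(k−s) : s ∈ {2, 7}, s ≤ k}:
g(0) = mex{} = 0
g(1) = mex{} = 0
g(2) = mex{0} = 1
g(3) = mex{0} = 1
g(4) = mex{1} = 0
g(5) = mex{1} = 0
g(6) = mex{0} = 1
g(7) = mex{0} = 1
g(8) = mex{0,1} = 2
g(9) = mex{1} = 0
g(10) = mex{1,2} = 0
The P-positions (g = 0) in 0..10 are 0, 1, 4, 5, 9, 10.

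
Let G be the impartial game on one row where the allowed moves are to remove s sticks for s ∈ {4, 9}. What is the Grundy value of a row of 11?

2

Grundy values for subtraction set {4, 9}:
k:     0  1  2  3  4  5  6  7  8  9 10 11
g(k):  0  0  0  0  1  1  1  1  0  2  2  2
So g(11) = 2.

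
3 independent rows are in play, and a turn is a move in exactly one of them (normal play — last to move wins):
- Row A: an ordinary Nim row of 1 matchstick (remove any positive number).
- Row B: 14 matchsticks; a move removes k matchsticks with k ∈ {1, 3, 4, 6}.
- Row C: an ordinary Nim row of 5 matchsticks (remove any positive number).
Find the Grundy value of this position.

4

Row A is a plain Nim row of size 1, so its Grundy value is 1.
Grundy values for row B (subtraction set {1, 3, 4, 6}):
k:     0  1  2  3  4  5  6  7  8  9 10 11 12 13 14
g(k):  0  1  0  1  2  3  2  0  1  0  1  2  3  2  0
So g(14) = 0.
Row C is a plain Nim row of size 5, so its Grundy value is 5.
By the Sprague-Grundy theorem, the Grundy value of a sum of independent games is the XOR of the component values.
Combined value = 1 ⊕ 0 ⊕ 5 = 4.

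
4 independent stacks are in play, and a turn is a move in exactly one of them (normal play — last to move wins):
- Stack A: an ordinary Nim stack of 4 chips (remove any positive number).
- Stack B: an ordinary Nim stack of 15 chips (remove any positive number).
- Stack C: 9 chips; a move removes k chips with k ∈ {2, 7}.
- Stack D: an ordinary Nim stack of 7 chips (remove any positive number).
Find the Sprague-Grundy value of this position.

12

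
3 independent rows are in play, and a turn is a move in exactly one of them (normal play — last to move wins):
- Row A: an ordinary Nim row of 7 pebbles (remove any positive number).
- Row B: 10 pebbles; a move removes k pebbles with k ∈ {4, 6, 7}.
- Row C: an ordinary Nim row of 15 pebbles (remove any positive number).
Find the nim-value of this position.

10

Row A is a plain Nim row of size 7, so its Grundy value is 7.
For row B, compute g(0), g(1), … with moves {4, 6, 7}:
g(0) = mex{} = 0
g(1) = mex{} = 0
g(2) = mex{} = 0
g(3) = mex{} = 0
g(4) = mex{0} = 1
g(5) = mex{0} = 1
g(6) = mex{0} = 1
g(7) = mex{0} = 1
g(8) = mex{0,1} = 2
g(9) = mex{0,1} = 2
g(10) = mex{0,1} = 2
So g(10) = 2.
Row C is a plain Nim row of size 15, so its Grundy value is 15.
The value of a disjunctive sum is the nim-sum of the parts.
Combined value = 7 ⊕ 2 ⊕ 15 = 10.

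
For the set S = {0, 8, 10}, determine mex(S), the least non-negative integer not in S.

0 is in the set but 1 is not, so the mex is 1.

1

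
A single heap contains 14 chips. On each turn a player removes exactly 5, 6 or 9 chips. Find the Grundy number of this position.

0

Build the Grundy sequence with g(k) = mex{g(k−s) : s ∈ {5, 6, 9}, s ≤ k}:
k:     0  1  2  3  4  5  6  7  8  9 10 11 12 13 14
g(k):  0  0  0  0  0  1  1  1  1  1  2  2  2  2  0
So g(14) = 0.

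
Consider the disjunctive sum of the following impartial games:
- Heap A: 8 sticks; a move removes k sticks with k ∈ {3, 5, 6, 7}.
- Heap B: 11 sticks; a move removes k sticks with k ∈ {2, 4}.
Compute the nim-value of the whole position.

0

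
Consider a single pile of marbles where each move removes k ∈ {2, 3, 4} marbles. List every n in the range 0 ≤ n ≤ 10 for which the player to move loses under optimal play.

0, 1, 6, 7

Compute g(0), g(1), … for moves {2, 3, 4}:
g(0) = mex{} = 0
g(1) = mex{} = 0
g(2) = mex{0} = 1
g(3) = mex{0} = 1
g(4) = mex{0,1} = 2
g(5) = mex{0,1} = 2
g(6) = mex{1,2} = 0
g(7) = mex{1,2} = 0
g(8) = mex{0,2} = 1
g(9) = mex{0,2} = 1
g(10) = mex{0,1} = 2
The P-positions (g = 0) in 0..10 are 0, 1, 6, 7.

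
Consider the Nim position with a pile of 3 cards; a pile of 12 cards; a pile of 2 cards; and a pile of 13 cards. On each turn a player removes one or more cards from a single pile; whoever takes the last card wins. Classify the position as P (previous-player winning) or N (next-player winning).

P-position

Compute the nim-sum pairwise:
3 ⊕ 12 = 15
15 ⊕ 2 = 13
13 ⊕ 13 = 0
The nim-sum is 0, so this is a P-position: the player to move is in a losing position under optimal play.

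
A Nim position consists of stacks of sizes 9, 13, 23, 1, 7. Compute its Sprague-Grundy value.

21

Compute the nim-sum pairwise:
9 ^ 13 = 4
4 ^ 23 = 19
19 ^ 1 = 18
18 ^ 7 = 21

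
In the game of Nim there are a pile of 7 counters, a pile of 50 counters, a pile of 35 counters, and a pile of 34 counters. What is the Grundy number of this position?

52

Compute the nim-sum pairwise:
7 ^ 50 = 53
53 ^ 35 = 22
22 ^ 34 = 52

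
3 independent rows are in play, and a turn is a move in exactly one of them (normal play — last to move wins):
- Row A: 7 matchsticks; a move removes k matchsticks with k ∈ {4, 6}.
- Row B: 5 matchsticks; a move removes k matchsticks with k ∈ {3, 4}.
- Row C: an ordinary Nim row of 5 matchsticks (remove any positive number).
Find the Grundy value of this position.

5

Build the Grundy sequence for row A with g(k) = mex{g(k−s) : s ∈ {4, 6}, s ≤ k}:
k:     0  1  2  3  4  5  6  7
g(k):  0  0  0  0  1  1  1  1
So g(7) = 1.
Grundy values for row B (subtraction set {3, 4}):
g(0) = mex{} = 0
g(1) = mex{} = 0
g(2) = mex{} = 0
g(3) = mex{0} = 1
g(4) = mex{0} = 1
g(5) = mex{0} = 1
So g(5) = 1.
Row C is a plain Nim row of size 5, so its Grundy value is 5.
By the Sprague-Grundy theorem, the Grundy value of a sum of independent games is the XOR of the component values.
Combined value = 1 ⊕ 1 ⊕ 5 = 5.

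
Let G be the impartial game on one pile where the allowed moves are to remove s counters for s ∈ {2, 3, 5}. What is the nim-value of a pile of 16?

1

Compute g(0), g(1), … for moves {2, 3, 5}:
k:     0  1  2  3  4  5  6  7  8  9 10 11 12 13 14 15 16
g(k):  0  0  1  1  2  2  3  0  0  1  1  2  2  3  0  0  1
So g(16) = 1.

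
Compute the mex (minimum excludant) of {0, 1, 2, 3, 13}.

The values 0, 1, 2, 3 are all present; 4 is the first non-negative integer missing from the set.

4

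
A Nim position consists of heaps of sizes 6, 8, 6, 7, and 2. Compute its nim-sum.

13

In binary:
  0110  (6)
  1000  (8)
  0110  (6)
  0111  (7)
  0010  (2)
  ----
  1101  (13)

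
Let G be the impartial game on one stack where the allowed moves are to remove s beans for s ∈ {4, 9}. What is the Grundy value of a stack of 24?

2

Compute g(0), g(1), … for moves {4, 9}:
k:     0  1  2  3  4  5  6  7  8  9 10 11 12 13 14 15 16 17 18 19 20 21 22 23 24
g(k):  0  0  0  0  1  1  1  1  0  2  2  2  1  0  0  0  0  1  1  1  1  0  2  2  2
So g(24) = 2.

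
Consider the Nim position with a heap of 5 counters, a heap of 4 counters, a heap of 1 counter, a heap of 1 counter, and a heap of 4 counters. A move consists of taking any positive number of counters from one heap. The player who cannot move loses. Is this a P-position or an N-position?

N-position

Compute the nim-sum pairwise:
5 XOR 4 = 1
1 XOR 1 = 0
0 XOR 1 = 1
1 XOR 4 = 5
The nim-sum is 5 ≠ 0, so this is an N-position: the player to move can win.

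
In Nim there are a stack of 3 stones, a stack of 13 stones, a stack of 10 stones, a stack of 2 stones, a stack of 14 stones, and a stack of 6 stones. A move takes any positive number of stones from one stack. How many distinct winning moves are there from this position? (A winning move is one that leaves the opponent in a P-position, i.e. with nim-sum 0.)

3

Bitwise XOR of the heap sizes:
  0011  (3)
  1101  (13)
  1010  (10)
  0010  (2)
  1110  (14)
  0110  (6)
  ----
  1110  (14)
The overall nim-sum is X = 14. A stack of size p has a winning move iff p XOR X < p (reduce it to p XOR X).
  3: 3 XOR 14 = 13 ≥ 3 — no move.
  13: 13 XOR 14 = 3 < 13 — winning move (to 3).
  10: 10 XOR 14 = 4 < 10 — winning move (to 4).
  2: 2 XOR 14 = 12 ≥ 2 — no move.
  14: 14 XOR 14 = 0 < 14 — winning move (to 0).
  6: 6 XOR 14 = 8 ≥ 6 — no move.
That gives 3 winning moves.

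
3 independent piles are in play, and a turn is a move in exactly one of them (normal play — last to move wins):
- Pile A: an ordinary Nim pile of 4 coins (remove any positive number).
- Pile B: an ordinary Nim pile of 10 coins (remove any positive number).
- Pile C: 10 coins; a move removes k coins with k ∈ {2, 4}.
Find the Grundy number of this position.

12

Pile A is a plain Nim pile of size 4, so its Grundy value is 4.
Pile B is a plain Nim pile of size 10, so its Grundy value is 10.
Build the Grundy sequence for pile C with g(k) = mex{g(k−s) : s ∈ {2, 4}, s ≤ k}:
k:     0  1  2  3  4  5  6  7  8  9 10
g(k):  0  0  1  1  2  2  0  0  1  1  2
So g(10) = 2.
By the Sprague-Grundy theorem, the Grundy value of a sum of independent games is the XOR of the component values.
Combined value = 4 XOR 10 XOR 2 = 12.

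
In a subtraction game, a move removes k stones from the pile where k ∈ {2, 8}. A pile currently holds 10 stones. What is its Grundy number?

0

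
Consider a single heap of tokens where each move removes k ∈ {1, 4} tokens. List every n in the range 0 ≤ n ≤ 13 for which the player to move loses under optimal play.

Compute g(0), g(1), … for moves {1, 4}:
g(0) = mex{} = 0
g(1) = mex{0} = 1
g(2) = mex{1} = 0
g(3) = mex{0} = 1
g(4) = mex{0,1} = 2
g(5) = mex{1,2} = 0
g(6) = mex{0} = 1
g(7) = mex{1} = 0
g(8) = mex{0,2} = 1
g(9) = mex{0,1} = 2
g(10) = mex{1,2} = 0
g(11) = mex{0} = 1
g(12) = mex{1} = 0
g(13) = mex{0,2} = 1
The P-positions (g = 0) in 0..13 are 0, 2, 5, 7, 10, 12.

0, 2, 5, 7, 10, 12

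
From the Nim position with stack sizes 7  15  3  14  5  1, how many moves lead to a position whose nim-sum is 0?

Compute the nim-sum pairwise:
7 ⊕ 15 = 8
8 ⊕ 3 = 11
11 ⊕ 14 = 5
5 ⊕ 5 = 0
0 ⊕ 1 = 1
The overall nim-sum is X = 1. A stack of size p has a winning move iff p XOR X < p (reduce it to p XOR X).
  7: 7 XOR 1 = 6 < 7 — winning move (to 6).
  15: 15 XOR 1 = 14 < 15 — winning move (to 14).
  3: 3 XOR 1 = 2 < 3 — winning move (to 2).
  14: 14 XOR 1 = 15 ≥ 14 — no move.
  5: 5 XOR 1 = 4 < 5 — winning move (to 4).
  1: 1 XOR 1 = 0 < 1 — winning move (to 0).
That gives 5 winning moves.

5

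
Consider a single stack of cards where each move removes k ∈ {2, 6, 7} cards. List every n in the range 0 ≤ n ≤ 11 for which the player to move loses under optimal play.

Compute g(0), g(1), … for moves {2, 6, 7}:
g(0) = mex{} = 0
g(1) = mex{} = 0
g(2) = mex{0} = 1
g(3) = mex{0} = 1
g(4) = mex{1} = 0
g(5) = mex{1} = 0
g(6) = mex{0} = 1
g(7) = mex{0} = 1
g(8) = mex{0,1} = 2
g(9) = mex{1} = 0
g(10) = mex{0,1,2} = 3
g(11) = mex{0} = 1
The P-positions (g = 0) in 0..11 are 0, 1, 4, 5, 9.

0, 1, 4, 5, 9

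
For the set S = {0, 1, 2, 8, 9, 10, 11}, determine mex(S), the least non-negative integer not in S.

3

The values 0, 1, 2 are all present; 3 is the first non-negative integer missing from the set.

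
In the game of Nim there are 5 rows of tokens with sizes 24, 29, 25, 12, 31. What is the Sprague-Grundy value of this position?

15

Nim-sum: 24 ⊕ 29 ⊕ 25 ⊕ 12 ⊕ 31 = 15.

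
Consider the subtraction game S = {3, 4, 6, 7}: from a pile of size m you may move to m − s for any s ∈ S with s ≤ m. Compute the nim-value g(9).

3

Build the Grundy sequence with g(k) = mex{g(k−s) : s ∈ {3, 4, 6, 7}, s ≤ k}:
k:     0  1  2  3  4  5  6  7  8  9
g(k):  0  0  0  1  1  1  2  2  2  3
So g(9) = 3.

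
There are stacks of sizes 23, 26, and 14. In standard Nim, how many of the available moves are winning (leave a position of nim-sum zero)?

3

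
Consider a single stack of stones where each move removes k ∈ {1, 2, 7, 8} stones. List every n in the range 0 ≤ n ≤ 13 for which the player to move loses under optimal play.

0, 3, 6, 9, 12

Grundy values for subtraction set {1, 2, 7, 8}:
k:     0  1  2  3  4  5  6  7  8  9 10 11 12 13
g(k):  0  1  2  0  1  2  0  1  2  0  1  2  0  1
The P-positions (g = 0) in 0..13 are 0, 3, 6, 9, 12.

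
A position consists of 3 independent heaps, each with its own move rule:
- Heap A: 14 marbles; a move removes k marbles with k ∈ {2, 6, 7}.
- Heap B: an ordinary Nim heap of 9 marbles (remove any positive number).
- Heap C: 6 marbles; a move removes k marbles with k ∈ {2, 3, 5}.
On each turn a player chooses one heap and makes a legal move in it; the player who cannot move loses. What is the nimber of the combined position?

10

Build the Grundy sequence for heap A with g(k) = mex{g(k−s) : s ∈ {2, 6, 7}, s ≤ k}:
k:     0  1  2  3  4  5  6  7  8  9 10 11 12 13 14
g(k):  0  0  1  1  0  0  1  1  2  0  3  1  2  0  0
So g(14) = 0.
Heap B is a plain Nim heap of size 9, so its Grundy value is 9.
Grundy values for heap C (subtraction set {2, 3, 5}):
g(0) = mex{} = 0
g(1) = mex{} = 0
g(2) = mex{0} = 1
g(3) = mex{0} = 1
g(4) = mex{0,1} = 2
g(5) = mex{0,1} = 2
g(6) = mex{0,1,2} = 3
So g(6) = 3.
By the Sprague-Grundy theorem, the Grundy value of a sum of independent games is the XOR of the component values.
Combined value = 0 XOR 9 XOR 3 = 10.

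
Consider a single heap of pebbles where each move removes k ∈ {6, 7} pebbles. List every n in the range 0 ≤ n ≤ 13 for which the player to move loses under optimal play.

Grundy values for subtraction set {6, 7}:
k:     0  1  2  3  4  5  6  7  8  9 10 11 12 13
g(k):  0  0  0  0  0  0  1  1  1  1  1  1  2  0
The P-positions (g = 0) in 0..13 are 0, 1, 2, 3, 4, 5, 13.

0, 1, 2, 3, 4, 5, 13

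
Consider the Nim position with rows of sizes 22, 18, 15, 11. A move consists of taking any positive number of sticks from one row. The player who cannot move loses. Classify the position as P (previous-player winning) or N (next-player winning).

Write each in binary and XOR column by column:
  10110  (22)
  10010  (18)
  01111  (15)
  01011  (11)
  -----
  00000  (0)
The nim-sum is 0, so this is a P-position: the player to move is in a losing position under optimal play.

P-position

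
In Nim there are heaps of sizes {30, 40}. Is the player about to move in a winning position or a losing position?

Winning position

Nim-sum: 30 ⊕ 40 = 54.
The nim-sum is 54 ≠ 0, so this is an N-position: the player to move can win.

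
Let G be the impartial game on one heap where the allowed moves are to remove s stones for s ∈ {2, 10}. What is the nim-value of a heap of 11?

1

Build the Grundy sequence with g(k) = mex{g(k−s) : s ∈ {2, 10}, s ≤ k}:
g(0) = mex{} = 0
g(1) = mex{} = 0
g(2) = mex{0} = 1
g(3) = mex{0} = 1
g(4) = mex{1} = 0
g(5) = mex{1} = 0
g(6) = mex{0} = 1
g(7) = mex{0} = 1
g(8) = mex{1} = 0
g(9) = mex{1} = 0
g(10) = mex{0} = 1
g(11) = mex{0} = 1
So g(11) = 1.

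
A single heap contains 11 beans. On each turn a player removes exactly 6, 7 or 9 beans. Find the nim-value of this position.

1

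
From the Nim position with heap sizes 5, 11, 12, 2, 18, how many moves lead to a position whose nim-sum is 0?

Compute the nim-sum pairwise:
5 ⊕ 11 = 14
14 ⊕ 12 = 2
2 ⊕ 2 = 0
0 ⊕ 18 = 18
The overall nim-sum is X = 18. A heap of size p has a winning move iff p XOR X < p (reduce it to p XOR X).
  5: 5 XOR 18 = 23 ≥ 5 — no move.
  11: 11 XOR 18 = 25 ≥ 11 — no move.
  12: 12 XOR 18 = 30 ≥ 12 — no move.
  2: 2 XOR 18 = 16 ≥ 2 — no move.
  18: 18 XOR 18 = 0 < 18 — winning move (to 0).
That gives 1 winning move.

1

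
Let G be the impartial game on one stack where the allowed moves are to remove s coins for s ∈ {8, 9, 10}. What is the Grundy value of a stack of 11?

Grundy values for subtraction set {8, 9, 10}:
k:     0  1  2  3  4  5  6  7  8  9 10 11
g(k):  0  0  0  0  0  0  0  0  1  1  1  1
So g(11) = 1.

1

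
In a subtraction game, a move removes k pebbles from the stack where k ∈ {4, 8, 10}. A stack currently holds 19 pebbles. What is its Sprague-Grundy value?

1

Grundy values for subtraction set {4, 8, 10}:
k:     0  1  2  3  4  5  6  7  8  9 10 11 12 13 14 15 16 17 18 19
g(k):  0  0  0  0  1  1  1  1  2  2  2  2  3  3  0  0  0  0  1  1
So g(19) = 1.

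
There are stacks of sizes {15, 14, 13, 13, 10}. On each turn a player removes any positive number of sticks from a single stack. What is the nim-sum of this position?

Bitwise XOR of the heap sizes:
  1111  (15)
  1110  (14)
  1101  (13)
  1101  (13)
  1010  (10)
  ----
  1011  (11)

11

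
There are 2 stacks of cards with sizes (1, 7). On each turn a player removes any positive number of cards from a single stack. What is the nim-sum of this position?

Compute the nim-sum pairwise:
1 ^ 7 = 6

6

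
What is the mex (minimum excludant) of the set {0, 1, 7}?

2

The values 0, 1 are all present; 2 is the first non-negative integer missing from the set.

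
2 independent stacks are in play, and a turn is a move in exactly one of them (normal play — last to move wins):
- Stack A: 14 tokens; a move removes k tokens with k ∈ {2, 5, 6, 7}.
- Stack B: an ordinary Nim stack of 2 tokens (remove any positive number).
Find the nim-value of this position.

For stack A, compute g(0), g(1), … with moves {2, 5, 6, 7}:
g(0) = mex{} = 0
g(1) = mex{} = 0
g(2) = mex{0} = 1
g(3) = mex{0} = 1
g(4) = mex{1} = 0
g(5) = mex{0,1} = 2
g(6) = mex{0} = 1
g(7) = mex{0,1,2} = 3
g(8) = mex{0,1} = 2
g(9) = mex{0,1,3} = 2
g(10) = mex{0,1,2} = 3
g(11) = mex{0,1,2} = 3
g(12) = mex{1,2,3} = 0
g(13) = mex{1,2,3} = 0
g(14) = mex{0,2,3} = 1
So g(14) = 1.
Stack B is a plain Nim stack of size 2, so its Grundy value is 2.
By the Sprague-Grundy theorem, the Grundy value of a sum of independent games is the XOR of the component values.
Combined value = 1 XOR 2 = 3.

3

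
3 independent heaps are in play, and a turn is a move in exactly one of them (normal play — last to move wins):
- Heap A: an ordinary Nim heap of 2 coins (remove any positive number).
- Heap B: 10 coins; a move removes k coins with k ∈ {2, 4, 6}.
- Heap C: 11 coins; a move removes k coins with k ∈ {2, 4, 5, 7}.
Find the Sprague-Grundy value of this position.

Heap A is a plain Nim heap of size 2, so its Grundy value is 2.
Build the Grundy sequence for heap B with g(k) = mex{g(k−s) : s ∈ {2, 4, 6}, s ≤ k}:
k:     0  1  2  3  4  5  6  7  8  9 10
g(k):  0  0  1  1  2  2  3  3  0  0  1
So g(10) = 1.
For heap C, compute g(0), g(1), … with moves {2, 4, 5, 7}:
g(0) = mex{} = 0
g(1) = mex{} = 0
g(2) = mex{0} = 1
g(3) = mex{0} = 1
g(4) = mex{0,1} = 2
g(5) = mex{0,1} = 2
g(6) = mex{0,1,2} = 3
g(7) = mex{0,1,2} = 3
g(8) = mex{0,1,2,3} = 4
g(9) = mex{1,2,3} = 0
g(10) = mex{1,2,3,4} = 0
g(11) = mex{0,2,3} = 1
So g(11) = 1.
By the Sprague-Grundy theorem, the Grundy value of a sum of independent games is the XOR of the component values.
Combined value = 2 ⊕ 1 ⊕ 1 = 2.

2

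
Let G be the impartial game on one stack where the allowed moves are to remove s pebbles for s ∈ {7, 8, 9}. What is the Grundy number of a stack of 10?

1

Grundy values for subtraction set {7, 8, 9}:
k:     0  1  2  3  4  5  6  7  8  9 10
g(k):  0  0  0  0  0  0  0  1  1  1  1
So g(10) = 1.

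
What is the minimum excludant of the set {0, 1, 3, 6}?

2

The values 0, 1 are all present; 2 is the first non-negative integer missing from the set.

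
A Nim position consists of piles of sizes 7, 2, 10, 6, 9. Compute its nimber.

0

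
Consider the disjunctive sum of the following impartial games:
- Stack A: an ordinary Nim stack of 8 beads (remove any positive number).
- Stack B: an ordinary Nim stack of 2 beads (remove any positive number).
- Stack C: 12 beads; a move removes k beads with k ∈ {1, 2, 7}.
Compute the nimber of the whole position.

10

Stack A is a plain Nim stack of size 8, so its Grundy value is 8.
Stack B is a plain Nim stack of size 2, so its Grundy value is 2.
Grundy values for stack C (subtraction set {1, 2, 7}):
g(0) = mex{} = 0
g(1) = mex{0} = 1
g(2) = mex{0,1} = 2
g(3) = mex{1,2} = 0
g(4) = mex{0,2} = 1
g(5) = mex{0,1} = 2
g(6) = mex{1,2} = 0
g(7) = mex{0,2} = 1
g(8) = mex{0,1} = 2
g(9) = mex{1,2} = 0
g(10) = mex{0,2} = 1
g(11) = mex{0,1} = 2
g(12) = mex{1,2} = 0
So g(12) = 0.
By the Sprague-Grundy theorem, the Grundy value of a sum of independent games is the XOR of the component values.
Combined value = 8 ⊕ 2 ⊕ 0 = 10.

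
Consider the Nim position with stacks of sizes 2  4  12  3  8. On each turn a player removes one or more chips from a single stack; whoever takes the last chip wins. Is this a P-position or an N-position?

N-position

Compute the nim-sum pairwise:
2 XOR 4 = 6
6 XOR 12 = 10
10 XOR 3 = 9
9 XOR 8 = 1
The nim-sum is 1 ≠ 0, so this is an N-position: the player to move can win.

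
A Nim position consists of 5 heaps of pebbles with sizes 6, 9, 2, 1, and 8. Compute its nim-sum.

Write each in binary and XOR column by column:
  0110  (6)
  1001  (9)
  0010  (2)
  0001  (1)
  1000  (8)
  ----
  0100  (4)

4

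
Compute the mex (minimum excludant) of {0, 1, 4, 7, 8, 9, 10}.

2

The values 0, 1 are all present; 2 is the first non-negative integer missing from the set.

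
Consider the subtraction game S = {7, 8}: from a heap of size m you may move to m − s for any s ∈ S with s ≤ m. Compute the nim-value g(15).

0

Compute g(0), g(1), … for moves {7, 8}:
k:     0  1  2  3  4  5  6  7  8  9 10 11 12 13 14 15
g(k):  0  0  0  0  0  0  0  1  1  1  1  1  1  1  2  0
So g(15) = 0.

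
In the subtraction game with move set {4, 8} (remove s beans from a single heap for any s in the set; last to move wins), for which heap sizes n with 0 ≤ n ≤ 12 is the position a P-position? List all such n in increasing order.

Grundy values for subtraction set {4, 8}:
g(0) = mex{} = 0
g(1) = mex{} = 0
g(2) = mex{} = 0
g(3) = mex{} = 0
g(4) = mex{0} = 1
g(5) = mex{0} = 1
g(6) = mex{0} = 1
g(7) = mex{0} = 1
g(8) = mex{0,1} = 2
g(9) = mex{0,1} = 2
g(10) = mex{0,1} = 2
g(11) = mex{0,1} = 2
g(12) = mex{1,2} = 0
The P-positions (g = 0) in 0..12 are 0, 1, 2, 3, 12.

0, 1, 2, 3, 12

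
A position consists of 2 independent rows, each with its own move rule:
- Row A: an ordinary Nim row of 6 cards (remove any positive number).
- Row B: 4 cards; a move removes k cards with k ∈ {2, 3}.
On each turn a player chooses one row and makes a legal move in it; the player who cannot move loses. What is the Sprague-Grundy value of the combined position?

Row A is a plain Nim row of size 6, so its Grundy value is 6.
Grundy values for row B (subtraction set {2, 3}):
g(0) = mex{} = 0
g(1) = mex{} = 0
g(2) = mex{0} = 1
g(3) = mex{0} = 1
g(4) = mex{0,1} = 2
So g(4) = 2.
The value of a disjunctive sum is the nim-sum of the parts.
Combined value = 6 XOR 2 = 4.

4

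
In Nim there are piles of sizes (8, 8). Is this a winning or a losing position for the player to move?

Losing position

Bitwise XOR of the heap sizes:
  1000  (8)
  1000  (8)
  ----
  0000  (0)
The nim-sum is 0, so this is a P-position: the player to move is in a losing position under optimal play.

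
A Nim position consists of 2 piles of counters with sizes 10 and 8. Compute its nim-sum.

Compute the nim-sum pairwise:
10 XOR 8 = 2

2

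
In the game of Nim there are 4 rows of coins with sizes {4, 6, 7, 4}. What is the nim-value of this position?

Compute the nim-sum pairwise:
4 ^ 6 = 2
2 ^ 7 = 5
5 ^ 4 = 1

1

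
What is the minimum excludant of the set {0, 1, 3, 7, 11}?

2

The values 0, 1 are all present; 2 is the first non-negative integer missing from the set.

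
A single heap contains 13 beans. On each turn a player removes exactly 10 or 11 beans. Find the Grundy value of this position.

Grundy values for subtraction set {10, 11}:
g(0) = mex{} = 0
g(1) = mex{} = 0
g(2) = mex{} = 0
g(3) = mex{} = 0
g(4) = mex{} = 0
g(5) = mex{} = 0
g(6) = mex{} = 0
g(7) = mex{} = 0
g(8) = mex{} = 0
g(9) = mex{} = 0
g(10) = mex{0} = 1
g(11) = mex{0} = 1
g(12) = mex{0} = 1
g(13) = mex{0} = 1
So g(13) = 1.

1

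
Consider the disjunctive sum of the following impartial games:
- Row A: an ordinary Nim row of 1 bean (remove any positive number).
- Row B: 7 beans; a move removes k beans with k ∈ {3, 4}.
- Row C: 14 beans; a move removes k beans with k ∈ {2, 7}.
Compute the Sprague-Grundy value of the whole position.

Row A is a plain Nim row of size 1, so its Grundy value is 1.
Build the Grundy sequence for row B with g(k) = mex{g(k−s) : s ∈ {3, 4}, s ≤ k}:
g(0) = mex{} = 0
g(1) = mex{} = 0
g(2) = mex{} = 0
g(3) = mex{0} = 1
g(4) = mex{0} = 1
g(5) = mex{0} = 1
g(6) = mex{0,1} = 2
g(7) = mex{1} = 0
So g(7) = 0.
Grundy values for row C (subtraction set {2, 7}):
k:     0  1  2  3  4  5  6  7  8  9 10 11 12 13 14
g(k):  0  0  1  1  0  0  1  1  2  0  0  1  1  0  0
So g(14) = 0.
By the Sprague-Grundy theorem, the Grundy value of a sum of independent games is the XOR of the component values.
Combined value = 1 XOR 0 XOR 0 = 1.

1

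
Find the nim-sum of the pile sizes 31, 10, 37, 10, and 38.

28

Compute the nim-sum pairwise:
31 ⊕ 10 = 21
21 ⊕ 37 = 48
48 ⊕ 10 = 58
58 ⊕ 38 = 28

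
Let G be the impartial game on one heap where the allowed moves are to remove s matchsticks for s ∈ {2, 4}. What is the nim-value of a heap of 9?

1

Build the Grundy sequence with g(k) = mex{g(k−s) : s ∈ {2, 4}, s ≤ k}:
g(0) = mex{} = 0
g(1) = mex{} = 0
g(2) = mex{0} = 1
g(3) = mex{0} = 1
g(4) = mex{0,1} = 2
g(5) = mex{0,1} = 2
g(6) = mex{1,2} = 0
g(7) = mex{1,2} = 0
g(8) = mex{0,2} = 1
g(9) = mex{0,2} = 1
So g(9) = 1.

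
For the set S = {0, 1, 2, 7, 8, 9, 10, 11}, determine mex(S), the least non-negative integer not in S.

3

The values 0, 1, 2 are all present; 3 is the first non-negative integer missing from the set.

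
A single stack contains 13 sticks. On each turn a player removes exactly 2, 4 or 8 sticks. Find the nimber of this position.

0

Build the Grundy sequence with g(k) = mex{g(k−s) : s ∈ {2, 4, 8}, s ≤ k}:
g(0) = mex{} = 0
g(1) = mex{} = 0
g(2) = mex{0} = 1
g(3) = mex{0} = 1
g(4) = mex{0,1} = 2
g(5) = mex{0,1} = 2
g(6) = mex{1,2} = 0
g(7) = mex{1,2} = 0
g(8) = mex{0,2} = 1
g(9) = mex{0,2} = 1
g(10) = mex{0,1} = 2
g(11) = mex{0,1} = 2
g(12) = mex{1,2} = 0
g(13) = mex{1,2} = 0
So g(13) = 0.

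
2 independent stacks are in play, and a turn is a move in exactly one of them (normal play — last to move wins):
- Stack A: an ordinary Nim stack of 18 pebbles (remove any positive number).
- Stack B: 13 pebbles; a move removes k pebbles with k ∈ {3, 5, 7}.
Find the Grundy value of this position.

Stack A is a plain Nim stack of size 18, so its Grundy value is 18.
Grundy values for stack B (subtraction set {3, 5, 7}):
g(0) = mex{} = 0
g(1) = mex{} = 0
g(2) = mex{} = 0
g(3) = mex{0} = 1
g(4) = mex{0} = 1
g(5) = mex{0} = 1
g(6) = mex{0,1} = 2
g(7) = mex{0,1} = 2
g(8) = mex{0,1} = 2
g(9) = mex{0,1,2} = 3
g(10) = mex{1,2} = 0
g(11) = mex{1,2} = 0
g(12) = mex{1,2,3} = 0
g(13) = mex{0,2} = 1
So g(13) = 1.
The value of a disjunctive sum is the nim-sum of the parts.
Combined value = 18 XOR 1 = 19.

19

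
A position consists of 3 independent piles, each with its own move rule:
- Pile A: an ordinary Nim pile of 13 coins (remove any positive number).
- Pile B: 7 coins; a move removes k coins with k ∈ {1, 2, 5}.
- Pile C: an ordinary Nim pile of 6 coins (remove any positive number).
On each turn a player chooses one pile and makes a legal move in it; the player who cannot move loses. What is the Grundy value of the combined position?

Pile A is a plain Nim pile of size 13, so its Grundy value is 13.
For pile B, compute g(0), g(1), … with moves {1, 2, 5}:
k:     0  1  2  3  4  5  6  7
g(k):  0  1  2  0  1  2  0  1
So g(7) = 1.
Pile C is a plain Nim pile of size 6, so its Grundy value is 6.
The value of a disjunctive sum is the nim-sum of the parts.
Combined value = 13 XOR 1 XOR 6 = 10.

10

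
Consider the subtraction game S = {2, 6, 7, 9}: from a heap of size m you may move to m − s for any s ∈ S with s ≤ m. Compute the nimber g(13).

2

Grundy values for subtraction set {2, 6, 7, 9}:
g(0) = mex{} = 0
g(1) = mex{} = 0
g(2) = mex{0} = 1
g(3) = mex{0} = 1
g(4) = mex{1} = 0
g(5) = mex{1} = 0
g(6) = mex{0} = 1
g(7) = mex{0} = 1
g(8) = mex{0,1} = 2
g(9) = mex{0,1} = 2
g(10) = mex{0,1,2} = 3
g(11) = mex{0,1,2} = 3
g(12) = mex{0,1,3} = 2
g(13) = mex{0,1,3} = 2
So g(13) = 2.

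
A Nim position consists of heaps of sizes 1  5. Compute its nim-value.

Compute the nim-sum pairwise:
1 XOR 5 = 4

4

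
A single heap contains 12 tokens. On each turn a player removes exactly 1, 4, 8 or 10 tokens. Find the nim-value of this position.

3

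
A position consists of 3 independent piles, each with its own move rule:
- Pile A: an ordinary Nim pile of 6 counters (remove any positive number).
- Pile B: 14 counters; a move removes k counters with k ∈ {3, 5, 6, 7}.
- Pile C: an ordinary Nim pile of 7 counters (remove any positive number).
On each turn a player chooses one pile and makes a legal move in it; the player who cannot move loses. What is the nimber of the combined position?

Pile A is a plain Nim pile of size 6, so its Grundy value is 6.
Grundy values for pile B (subtraction set {3, 5, 6, 7}):
g(0) = mex{} = 0
g(1) = mex{} = 0
g(2) = mex{} = 0
g(3) = mex{0} = 1
g(4) = mex{0} = 1
g(5) = mex{0} = 1
g(6) = mex{0,1} = 2
g(7) = mex{0,1} = 2
g(8) = mex{0,1} = 2
g(9) = mex{0,1,2} = 3
g(10) = mex{1,2} = 0
g(11) = mex{1,2} = 0
g(12) = mex{1,2,3} = 0
g(13) = mex{0,2} = 1
g(14) = mex{0,2,3} = 1
So g(14) = 1.
Pile C is a plain Nim pile of size 7, so its Grundy value is 7.
The value of a disjunctive sum is the nim-sum of the parts.
Combined value = 6 XOR 1 XOR 7 = 0.

0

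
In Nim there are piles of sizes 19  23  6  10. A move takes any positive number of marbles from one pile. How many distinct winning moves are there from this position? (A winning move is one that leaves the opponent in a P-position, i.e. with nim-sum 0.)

Nim-sum: 19 XOR 23 XOR 6 XOR 10 = 8.
The overall nim-sum is X = 8. A pile of size p has a winning move iff p XOR X < p (reduce it to p XOR X).
  19: 19 XOR 8 = 27 ≥ 19 — no move.
  23: 23 XOR 8 = 31 ≥ 23 — no move.
  6: 6 XOR 8 = 14 ≥ 6 — no move.
  10: 10 XOR 8 = 2 < 10 — winning move (to 2).
That gives 1 winning move.

1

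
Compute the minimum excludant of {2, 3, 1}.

0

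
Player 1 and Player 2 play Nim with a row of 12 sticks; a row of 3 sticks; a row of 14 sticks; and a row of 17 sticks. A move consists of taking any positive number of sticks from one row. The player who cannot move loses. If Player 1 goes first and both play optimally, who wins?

Player 1 wins

In binary:
  01100  (12)
  00011  (3)
  01110  (14)
  10001  (17)
  -----
  10000  (16)
The nim-sum is 16 ≠ 0, so this is an N-position: the player to move can win; Player 1 has a winning move.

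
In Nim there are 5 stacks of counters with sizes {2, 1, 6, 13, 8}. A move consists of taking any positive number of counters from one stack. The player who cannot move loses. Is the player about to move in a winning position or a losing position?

Losing position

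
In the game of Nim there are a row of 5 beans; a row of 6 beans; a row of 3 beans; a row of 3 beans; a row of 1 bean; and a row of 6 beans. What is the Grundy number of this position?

Nim-sum: 5 ⊕ 6 ⊕ 3 ⊕ 3 ⊕ 1 ⊕ 6 = 4.

4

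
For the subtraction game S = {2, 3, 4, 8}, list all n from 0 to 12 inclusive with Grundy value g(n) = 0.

0, 1, 6, 7, 12

Build the Grundy sequence with g(k) = mex{g(k−s) : s ∈ {2, 3, 4, 8}, s ≤ k}:
g(0) = mex{} = 0
g(1) = mex{} = 0
g(2) = mex{0} = 1
g(3) = mex{0} = 1
g(4) = mex{0,1} = 2
g(5) = mex{0,1} = 2
g(6) = mex{1,2} = 0
g(7) = mex{1,2} = 0
g(8) = mex{0,2} = 1
g(9) = mex{0,2} = 1
g(10) = mex{0,1} = 2
g(11) = mex{0,1} = 2
g(12) = mex{1,2} = 0
The P-positions (g = 0) in 0..12 are 0, 1, 6, 7, 12.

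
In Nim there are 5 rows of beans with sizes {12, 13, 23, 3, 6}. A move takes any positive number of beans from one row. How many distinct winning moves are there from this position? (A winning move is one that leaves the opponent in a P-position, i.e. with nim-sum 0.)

Nim-sum: 12 ^ 13 ^ 23 ^ 3 ^ 6 = 19.
The overall nim-sum is X = 19. A row of size p has a winning move iff p XOR X < p (reduce it to p XOR X).
  12: 12 XOR 19 = 31 ≥ 12 — no move.
  13: 13 XOR 19 = 30 ≥ 13 — no move.
  23: 23 XOR 19 = 4 < 23 — winning move (to 4).
  3: 3 XOR 19 = 16 ≥ 3 — no move.
  6: 6 XOR 19 = 21 ≥ 6 — no move.
That gives 1 winning move.

1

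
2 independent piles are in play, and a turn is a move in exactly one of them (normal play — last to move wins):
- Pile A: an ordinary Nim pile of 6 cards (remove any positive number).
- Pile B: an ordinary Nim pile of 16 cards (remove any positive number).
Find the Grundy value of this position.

22

Pile A is a plain Nim pile of size 6, so its Grundy value is 6.
Pile B is a plain Nim pile of size 16, so its Grundy value is 16.
The value of a disjunctive sum is the nim-sum of the parts.
Combined value = 6 ⊕ 16 = 22.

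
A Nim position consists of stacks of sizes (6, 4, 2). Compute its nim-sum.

0

Nim-sum: 6 ⊕ 4 ⊕ 2 = 0.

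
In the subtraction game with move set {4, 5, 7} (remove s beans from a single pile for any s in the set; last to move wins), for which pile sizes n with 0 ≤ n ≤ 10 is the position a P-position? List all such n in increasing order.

Build the Grundy sequence with g(k) = mex{g(k−s) : s ∈ {4, 5, 7}, s ≤ k}:
g(0) = mex{} = 0
g(1) = mex{} = 0
g(2) = mex{} = 0
g(3) = mex{} = 0
g(4) = mex{0} = 1
g(5) = mex{0} = 1
g(6) = mex{0} = 1
g(7) = mex{0} = 1
g(8) = mex{0,1} = 2
g(9) = mex{0,1} = 2
g(10) = mex{0,1} = 2
The P-positions (g = 0) in 0..10 are 0, 1, 2, 3.

0, 1, 2, 3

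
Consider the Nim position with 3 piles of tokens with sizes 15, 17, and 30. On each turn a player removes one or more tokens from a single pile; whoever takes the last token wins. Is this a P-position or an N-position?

P-position

Nim-sum: 15 ⊕ 17 ⊕ 30 = 0.
The nim-sum is 0, so this is a P-position: the player to move is in a losing position under optimal play.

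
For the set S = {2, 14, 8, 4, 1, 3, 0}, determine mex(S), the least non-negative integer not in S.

5

The values 0, 1, 2, 3, 4 are all present; 5 is the first non-negative integer missing from the set.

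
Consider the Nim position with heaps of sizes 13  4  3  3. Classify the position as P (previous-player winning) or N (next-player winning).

In binary:
  1101  (13)
  0100  (4)
  0011  (3)
  0011  (3)
  ----
  1001  (9)
The nim-sum is 9 ≠ 0, so this is an N-position: the player to move can win.

N-position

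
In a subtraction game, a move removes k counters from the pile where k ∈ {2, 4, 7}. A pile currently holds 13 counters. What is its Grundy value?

2

Grundy values for subtraction set {2, 4, 7}:
k:     0  1  2  3  4  5  6  7  8  9 10 11 12 13
g(k):  0  0  1  1  2  2  0  3  1  0  2  1  0  2
So g(13) = 2.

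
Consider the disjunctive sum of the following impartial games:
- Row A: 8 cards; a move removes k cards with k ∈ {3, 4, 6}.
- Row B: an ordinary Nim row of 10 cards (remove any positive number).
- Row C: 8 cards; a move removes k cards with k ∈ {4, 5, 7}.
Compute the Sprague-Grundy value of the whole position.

Build the Grundy sequence for row A with g(k) = mex{g(k−s) : s ∈ {3, 4, 6}, s ≤ k}:
k:     0  1  2  3  4  5  6  7  8
g(k):  0  0  0  1  1  1  2  2  2
So g(8) = 2.
Row B is a plain Nim row of size 10, so its Grundy value is 10.
Build the Grundy sequence for row C with g(k) = mex{g(k−s) : s ∈ {4, 5, 7}, s ≤ k}:
k:     0  1  2  3  4  5  6  7  8
g(k):  0  0  0  0  1  1  1  1  2
So g(8) = 2.
The value of a disjunctive sum is the nim-sum of the parts.
Combined value = 2 ⊕ 10 ⊕ 2 = 10.

10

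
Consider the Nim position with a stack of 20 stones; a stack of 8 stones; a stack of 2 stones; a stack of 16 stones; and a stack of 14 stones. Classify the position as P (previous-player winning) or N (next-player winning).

Nim-sum: 20 ^ 8 ^ 2 ^ 16 ^ 14 = 0.
The nim-sum is 0, so this is a P-position: the player to move is in a losing position under optimal play.

P-position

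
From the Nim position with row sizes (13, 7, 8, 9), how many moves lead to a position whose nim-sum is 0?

Write each in binary and XOR column by column:
  1101  (13)
  0111  (7)
  1000  (8)
  1001  (9)
  ----
  1011  (11)
The overall nim-sum is X = 11. A row of size p has a winning move iff p XOR X < p (reduce it to p XOR X).
  13: 13 XOR 11 = 6 < 13 — winning move (to 6).
  7: 7 XOR 11 = 12 ≥ 7 — no move.
  8: 8 XOR 11 = 3 < 8 — winning move (to 3).
  9: 9 XOR 11 = 2 < 9 — winning move (to 2).
That gives 3 winning moves.

3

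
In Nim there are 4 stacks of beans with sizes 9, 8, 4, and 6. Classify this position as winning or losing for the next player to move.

In binary:
  1001  (9)
  1000  (8)
  0100  (4)
  0110  (6)
  ----
  0011  (3)
The nim-sum is 3 ≠ 0, so this is an N-position: the player to move can win.

Winning position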